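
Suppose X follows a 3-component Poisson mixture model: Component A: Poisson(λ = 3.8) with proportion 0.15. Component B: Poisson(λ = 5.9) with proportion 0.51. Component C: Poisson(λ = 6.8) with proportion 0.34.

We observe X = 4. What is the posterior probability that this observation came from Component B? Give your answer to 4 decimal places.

0.5287

P(component k | x) = P(Z=k)·f_k(x) / marginal(x), where marginal(x) = Σ_j P(Z=j)·f_j(x).
Poisson probabilities:
  p_A = e^(−3.8)·3.8^4/4! = 0.194359
  p_B = e^(−5.9)·5.9^4/4! = 0.138312
  p_C = e^(−6.8)·6.8^4/4! = 0.0992252
Prior × likelihood for each component:
  P(Z=A)·p_A = 0.15 × 0.194359 = 0.0291538
  P(Z=B)·p_B = 0.51 × 0.138312 = 0.070539
  P(Z=C)·p_C = 0.34 × 0.0992252 = 0.0337366
Evidence: 0.0291538 + 0.070539 + 0.0337366 = 0.133429
P(Component B | x) = 0.070539 / 0.133429 ≈ 0.5287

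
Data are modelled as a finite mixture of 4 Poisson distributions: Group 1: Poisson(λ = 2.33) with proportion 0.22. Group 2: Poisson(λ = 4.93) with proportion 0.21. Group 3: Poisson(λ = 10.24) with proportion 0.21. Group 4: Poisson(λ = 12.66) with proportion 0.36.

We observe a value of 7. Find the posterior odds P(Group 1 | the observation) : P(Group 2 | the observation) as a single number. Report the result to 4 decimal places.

Only the two components matter; the odds are (P(Z=i) f_i(x)) / (P(Z=j) f_j(x)).
Evaluate each component's likelihood at the observed value:
  L_1 = 0.00719705
  L_2 = 0.101491
  L_3 = 0.0836553
  L_4 = 0.0328426
Odds = (0.22/0.21) × (0.00719705/0.101491) = 1.04762 × 0.0709135 ≈ 0.0743

0.0743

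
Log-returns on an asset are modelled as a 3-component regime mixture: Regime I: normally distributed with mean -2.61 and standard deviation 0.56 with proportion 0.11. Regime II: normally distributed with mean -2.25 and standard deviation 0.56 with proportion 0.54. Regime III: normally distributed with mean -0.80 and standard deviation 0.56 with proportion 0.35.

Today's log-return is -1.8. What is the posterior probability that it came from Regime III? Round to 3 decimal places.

0.142

P(component k | x) = P(Z=k)·f_k(x) / marginal(x), where marginal(x) = Σ_j P(Z=j)·f_j(x).
Evaluate each component's likelihood at the observed value:
  f_I = (1/(0.56·√(2π)))·exp(−(-1.8−-2.61)²/(2·0.56²)) = 0.712397·exp(-1.04608) = 0.250274
  f_II = (1/(0.56·√(2π)))·exp(−(-1.8−-2.25)²/(2·0.56²)) = 0.712397·exp(-0.32286) = 0.515827
  f_III = (1/(0.56·√(2π)))·exp(−(-1.8−-0.80)²/(2·0.56²)) = 0.712397·exp(-1.59439) = 0.14464
Multiply by the mixture weights:
  P(Z=I)·f_I = 0.11 × 0.250274 = 0.0275302
  P(Z=II)·f_II = 0.54 × 0.515827 = 0.278547
  P(Z=III)·f_III = 0.35 × 0.14464 = 0.050624
Marginal: 0.0275302 + 0.278547 + 0.050624 = 0.356701
Responsibility of Regime III: 0.050624 / 0.356701 ≈ 0.142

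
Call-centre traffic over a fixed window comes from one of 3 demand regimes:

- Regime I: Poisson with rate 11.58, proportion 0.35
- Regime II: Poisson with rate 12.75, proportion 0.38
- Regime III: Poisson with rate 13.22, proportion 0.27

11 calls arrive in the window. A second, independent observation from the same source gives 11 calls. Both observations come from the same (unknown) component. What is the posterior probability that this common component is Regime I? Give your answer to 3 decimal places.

By Bayes' theorem, P(k | x) = π_k f_k(x) / Σ_j π_j f_j(x).
Since both observations come from the same component, the likelihood for component k is f_k(x₁)·f_k(x₂).
  p_I = [e^(−11.58)·11.58^11/11! = 0.117627] × [0.117627] = 0.0138362
  p_II = [e^(−12.75)·12.75^11/11! = 0.105245] × [0.105245] = 0.0110765
  p_III = [e^(−13.22)·13.22^11/11! = 0.0979529] × [0.0979529] = 0.00959477
Multiply by the mixture weights:
  π_I·p_I = 0.35 × 0.0138362 = 0.00484267
  π_II·p_II = 0.38 × 0.0110765 = 0.00420908
  π_III·p_III = 0.27 × 0.00959477 = 0.00259059
Marginal: 0.00484267 + 0.00420908 + 0.00259059 = 0.0116423
P(Regime I | x₁, x₂) ≈ 0.416

0.416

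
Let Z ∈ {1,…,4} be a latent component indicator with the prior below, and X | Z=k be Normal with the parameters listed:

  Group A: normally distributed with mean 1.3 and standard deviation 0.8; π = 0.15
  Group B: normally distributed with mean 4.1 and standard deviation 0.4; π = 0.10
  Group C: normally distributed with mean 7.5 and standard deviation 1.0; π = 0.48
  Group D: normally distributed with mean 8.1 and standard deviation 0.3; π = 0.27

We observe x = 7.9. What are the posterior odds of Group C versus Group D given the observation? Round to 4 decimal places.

The posterior odds equal the prior odds times the likelihood ratio: (P(Z=i)/P(Z=j))·(f_i(x)/f_j(x)).
Evaluate each component's likelihood at the observed value:
  p_A = (1/(0.8·√(2π)))·exp(−(7.9−1.3)²/(2·0.8²)) = 0.498678·exp(-34.03125) = 8.28392e-16
  p_B = (1/(0.4·√(2π)))·exp(−(7.9−4.1)²/(2·0.4²)) = 0.997356·exp(-45.12500) = 2.51948e-20
  p_C = (1/(1.0·√(2π)))·exp(−(7.9−7.5)²/(2·1.0²)) = 0.398942·exp(-0.08000) = 0.36827
  p_D = (1/(0.3·√(2π)))·exp(−(7.9−8.1)²/(2·0.3²)) = 1.329808·exp(-0.22222) = 1.06483
0.17677 / 0.287503 ≈ 0.6148

0.6148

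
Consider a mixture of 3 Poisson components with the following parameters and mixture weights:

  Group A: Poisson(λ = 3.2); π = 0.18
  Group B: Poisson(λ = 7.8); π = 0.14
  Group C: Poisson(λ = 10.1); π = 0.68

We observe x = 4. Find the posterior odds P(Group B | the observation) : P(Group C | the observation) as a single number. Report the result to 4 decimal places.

Only the two components matter; the odds are (w_i f_i(x)) / (w_j f_j(x)).
Poisson probabilities:
  f_A = 0.178093
  f_B = 0.0631932
  f_C = 0.0178115
0.00884705 / 0.0121118 ≈ 0.7304

0.7304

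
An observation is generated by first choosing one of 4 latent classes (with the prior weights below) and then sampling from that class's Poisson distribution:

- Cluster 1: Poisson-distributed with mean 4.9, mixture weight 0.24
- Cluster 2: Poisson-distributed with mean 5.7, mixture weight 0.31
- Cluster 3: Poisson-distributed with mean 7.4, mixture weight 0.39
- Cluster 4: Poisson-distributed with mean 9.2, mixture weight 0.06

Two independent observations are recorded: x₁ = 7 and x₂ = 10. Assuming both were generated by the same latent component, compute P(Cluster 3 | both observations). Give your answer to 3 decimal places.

Apply Bayes' rule: the posterior for each component is proportional to its prior times its likelihood at x.
Since both observations come from the same component, the likelihood for component k is f_k(x₁)·f_k(x₂).
  L_1 = [e^(−4.9)·4.9^7/7! = 0.100207] × [0.016374] = 0.00164079
  L_2 = [e^(−5.7)·5.7^7/7! = 0.129782] × [0.0333816] = 0.00433233
  L_3 = [e^(−7.4)·7.4^7/7! = 0.147371] × [0.0829421] = 0.0122233
  L_4 = [e^(−9.2)·9.2^7/7! = 0.111834] × [0.12095] = 0.0135264
Prior × likelihood for each component:
  π_1·L_1 = 0.24 × 0.00164079 = 0.00039379
  π_2·L_2 = 0.31 × 0.00433233 = 0.00134302
  π_3·L_3 = 0.39 × 0.0122233 = 0.00476707
  π_4·L_4 = 0.06 × 0.0135264 = 0.000811582
Marginal: 0.00039379 + 0.00134302 + 0.00476707 + 0.000811582 = 0.00731547
P(Cluster 3 | x₁,x₂) ≈ 0.652

0.652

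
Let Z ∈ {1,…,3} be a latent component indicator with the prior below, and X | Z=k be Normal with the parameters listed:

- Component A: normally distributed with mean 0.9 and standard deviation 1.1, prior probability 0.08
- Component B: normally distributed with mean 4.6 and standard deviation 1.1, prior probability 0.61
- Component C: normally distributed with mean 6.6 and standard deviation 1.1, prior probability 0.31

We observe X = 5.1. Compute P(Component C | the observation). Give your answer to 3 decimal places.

Apply Bayes' rule: the posterior for each component is proportional to its prior times its likelihood at x.
Component likelihoods at x = 5.1:
  L_A = (1/(1.1·√(2π)))·exp(−(5.1−0.9)²/(2·1.1²)) = 0.362675·exp(-7.28926) = 0.000247647
  L_B = (1/(1.1·√(2π)))·exp(−(5.1−4.6)²/(2·1.1²)) = 0.362675·exp(-0.10331) = 0.327079
  L_C = (1/(1.1·√(2π)))·exp(−(5.1−6.6)²/(2·1.1²)) = 0.362675·exp(-0.92975) = 0.14313
Prior × likelihood for each component:
  P(Z=A)·L_A = 0.08 × 0.000247647 = 1.98118e-05
  P(Z=B)·L_B = 0.61 × 0.327079 = 0.199518
  P(Z=C)·L_C = 0.31 × 0.14313 = 0.0443704
Marginal: 1.98118e-05 + 0.199518 + 0.0443704 = 0.243908
Responsibility of Component C: 0.0443704 / 0.243908 ≈ 0.182

0.182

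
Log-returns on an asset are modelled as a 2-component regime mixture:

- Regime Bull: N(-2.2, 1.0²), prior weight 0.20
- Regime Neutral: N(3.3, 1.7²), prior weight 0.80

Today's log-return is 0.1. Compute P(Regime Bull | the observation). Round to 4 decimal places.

P(component k | x) = π_k·f_k(x) / marginal(x), where marginal(x) = Σ_j π_j·f_j(x).
Evaluate each component's likelihood at the observed value:
  p_Bull = (1/(1.0·√(2π)))·exp(−(0.1−-2.2)²/(2·1.0²)) = 0.398942·exp(-2.64500) = 0.028327
  p_Neutral = (1/(1.7·√(2π)))·exp(−(0.1−3.3)²/(2·1.7²)) = 0.234672·exp(-1.77163) = 0.0399074
Unnormalised posteriors:
  π_Bull·p_Bull = 0.20 × 0.028327 = 0.00566541
  π_Neutral·p_Neutral = 0.80 × 0.0399074 = 0.0319259
Sum: 0.00566541 + 0.0319259 = 0.0375913
P(Regime Bull | x) = 0.00566541 / 0.0375913 ≈ 0.1507

0.1507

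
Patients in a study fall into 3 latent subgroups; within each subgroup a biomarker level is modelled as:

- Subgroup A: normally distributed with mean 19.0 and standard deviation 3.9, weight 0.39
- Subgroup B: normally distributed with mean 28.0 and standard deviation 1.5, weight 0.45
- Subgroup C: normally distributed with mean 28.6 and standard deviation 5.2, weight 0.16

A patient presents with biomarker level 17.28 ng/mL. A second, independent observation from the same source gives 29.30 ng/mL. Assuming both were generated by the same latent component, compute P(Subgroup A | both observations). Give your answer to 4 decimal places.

By Bayes' theorem, P(k | x) = π_k f_k(x) / Σ_j π_j f_j(x).
Since both observations come from the same component, the likelihood for component k is f_k(x₁)·f_k(x₂).
  f_A = [0.0928132] × [0.00312781] = 0.000290302
  f_B = [2.15803e-12] × [0.182691] = 3.94252e-13
  f_C = [0.00717542] × [0.0760277] = 0.00054553
Weight by the priors:
  π_A·f_A = 0.39 × 0.000290302 = 0.000113218
  π_B·f_B = 0.45 × 3.94252e-13 = 1.77414e-13
  π_C·f_C = 0.16 × 0.00054553 = 8.72849e-05
Denominator: 0.000113218 + 1.77414e-13 + 8.72849e-05 = 0.000200502
P(Subgroup A | x₁, x₂) ≈ 0.5647

0.5647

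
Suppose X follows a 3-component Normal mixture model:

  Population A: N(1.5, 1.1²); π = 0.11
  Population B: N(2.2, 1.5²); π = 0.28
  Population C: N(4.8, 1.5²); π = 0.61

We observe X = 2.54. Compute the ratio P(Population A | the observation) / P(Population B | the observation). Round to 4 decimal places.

0.3515

The posterior odds equal the prior odds times the likelihood ratio: (π_i/π_j)·(f_i(x)/f_j(x)).
Normal densities:
  L_A = 0.23196
  L_B = 0.259216
  L_C = 0.085484
0.0255156 / 0.0725806 ≈ 0.3515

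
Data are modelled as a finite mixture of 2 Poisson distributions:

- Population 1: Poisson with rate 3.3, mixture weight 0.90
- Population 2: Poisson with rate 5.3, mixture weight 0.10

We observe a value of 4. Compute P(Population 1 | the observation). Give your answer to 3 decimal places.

The responsibility of component k is P(Z=k) f_k(x) divided by Σ_j P(Z=j) f_j(x).
Component likelihoods at x = 4:
  f_1 = e^(−3.3)·3.3^4/4! = 0.182252
  f_2 = e^(−5.3)·5.3^4/4! = 0.164109
Multiply by the mixture weights:
  P(Z=1)·f_1 = 0.90 × 0.182252 = 0.164027
  P(Z=2)·f_2 = 0.10 × 0.164109 = 0.0164109
Sum: 0.164027 + 0.0164109 = 0.180438
So the posterior for Population 1 is 0.164027 / 0.180438 ≈ 0.909.

0.909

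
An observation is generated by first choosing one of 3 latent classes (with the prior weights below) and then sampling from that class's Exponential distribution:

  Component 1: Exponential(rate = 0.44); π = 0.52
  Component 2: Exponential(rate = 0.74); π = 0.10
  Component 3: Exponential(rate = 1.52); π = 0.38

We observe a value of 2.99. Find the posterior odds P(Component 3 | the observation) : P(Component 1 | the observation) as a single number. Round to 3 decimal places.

0.100

Only the two components matter; the odds are (π_i f_i(x)) / (π_j f_j(x)).
Exponential densities:
  L_1 = 0.118058
  L_2 = 0.0809677
  L_3 = 0.0161459
Odds = (0.38/0.52) × (0.0161459/0.118058) = 0.730769 × 0.136763 ≈ 0.100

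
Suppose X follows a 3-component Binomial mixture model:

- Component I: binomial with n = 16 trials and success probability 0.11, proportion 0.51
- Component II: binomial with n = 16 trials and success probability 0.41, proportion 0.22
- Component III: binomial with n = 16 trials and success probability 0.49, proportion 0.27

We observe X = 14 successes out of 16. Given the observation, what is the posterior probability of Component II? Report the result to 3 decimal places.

The responsibility of component k is π_k f_k(x) divided by Σ_j π_j f_j(x).
Evaluate each component's likelihood at the observed value:
  f_I = C(16,14)·0.11^14·0.89^2 = 120·3.7975e-14·0.7921 = 3.6096e-12
  f_II = C(16,14)·0.41^14·0.59^2 = 120·3.79292e-06·0.3481 = 0.000158438
  f_III = C(16,14)·0.49^14·0.51^2 = 120·4.59987e-05·0.2601 = 0.00143571
Unnormalised posteriors:
  π_I·f_I = 0.51 × 3.6096e-12 = 1.8409e-12
  π_II·f_II = 0.22 × 0.000158438 = 3.48564e-05
  π_III·f_III = 0.27 × 0.00143571 = 0.000387642
Evidence: 1.8409e-12 + 3.48564e-05 + 0.000387642 = 0.000422498
So the posterior for Component II is 3.48564e-05 / 0.000422498 ≈ 0.083.

0.083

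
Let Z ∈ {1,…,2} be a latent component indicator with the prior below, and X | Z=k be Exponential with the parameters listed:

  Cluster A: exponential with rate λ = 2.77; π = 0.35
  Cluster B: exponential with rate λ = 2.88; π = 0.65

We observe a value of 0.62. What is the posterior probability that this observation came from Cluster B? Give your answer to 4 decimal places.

Posterior ∝ prior × likelihood, so P(k | x) ∝ P(Z=k) f_k(x); normalise over all components.
Exponential densities:
  f_A = 2.77·e^(−2.77·0.62) = 2.77·e^(−1.7174) = 0.497305
  f_B = 2.88·e^(−2.88·0.62) = 2.88·e^(−1.7856) = 0.482966
Weight by the priors:
  P(Z=A)·f_A = 0.35 × 0.497305 = 0.174057
  P(Z=B)·f_B = 0.65 × 0.482966 = 0.313928
Normaliser: 0.174057 + 0.313928 = 0.487984
P(Cluster B | 0.62) ≈ 0.6433

0.6433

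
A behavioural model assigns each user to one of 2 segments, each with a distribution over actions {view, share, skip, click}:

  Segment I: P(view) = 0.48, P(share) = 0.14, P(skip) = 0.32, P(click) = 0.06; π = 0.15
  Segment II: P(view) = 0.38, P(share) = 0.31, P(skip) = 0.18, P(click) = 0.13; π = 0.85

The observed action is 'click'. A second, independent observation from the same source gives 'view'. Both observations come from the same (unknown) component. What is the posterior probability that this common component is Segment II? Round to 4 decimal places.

By Bayes' theorem, P(k | x) = π_k f_k(x) / Σ_j π_j f_j(x).
Since both observations come from the same component, the likelihood for component k is f_k(x₁)·f_k(x₂).
  L_I = [0.06] × [0.48] = 0.0288
  L_II = [0.13] × [0.38] = 0.0494
Unnormalised posteriors:
  π_I·L_I = 0.15 × 0.0288 = 0.00432
  π_II·L_II = 0.85 × 0.0494 = 0.04199
Denominator: 0.00432 + 0.04199 = 0.04631
Responsibility of Segment II: 0.04199 / 0.04631 ≈ 0.9067

0.9067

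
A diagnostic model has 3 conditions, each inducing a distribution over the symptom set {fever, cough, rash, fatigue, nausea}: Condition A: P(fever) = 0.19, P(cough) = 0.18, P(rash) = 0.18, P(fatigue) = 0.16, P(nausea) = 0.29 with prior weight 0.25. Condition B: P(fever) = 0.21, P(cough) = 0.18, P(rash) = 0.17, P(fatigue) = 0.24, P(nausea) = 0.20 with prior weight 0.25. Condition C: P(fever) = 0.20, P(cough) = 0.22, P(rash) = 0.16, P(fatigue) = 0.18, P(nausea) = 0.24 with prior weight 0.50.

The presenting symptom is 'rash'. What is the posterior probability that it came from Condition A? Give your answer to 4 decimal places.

0.2687

Apply Bayes' rule: the posterior for each component is proportional to its prior times its likelihood at x.
Categorical probabilities:
  L_A = P(rash | comp) = 0.18
  L_B = P(rash | comp) = 0.17
  L_C = P(rash | comp) = 0.16
Multiply by the mixture weights:
  π_A·L_A = 0.25 × 0.18 = 0.045
  π_B·L_B = 0.25 × 0.17 = 0.0425
  π_C·L_C = 0.50 × 0.16 = 0.08
Denominator: 0.045 + 0.0425 + 0.08 = 0.1675
Responsibility of Condition A: 0.045 / 0.1675 ≈ 0.2687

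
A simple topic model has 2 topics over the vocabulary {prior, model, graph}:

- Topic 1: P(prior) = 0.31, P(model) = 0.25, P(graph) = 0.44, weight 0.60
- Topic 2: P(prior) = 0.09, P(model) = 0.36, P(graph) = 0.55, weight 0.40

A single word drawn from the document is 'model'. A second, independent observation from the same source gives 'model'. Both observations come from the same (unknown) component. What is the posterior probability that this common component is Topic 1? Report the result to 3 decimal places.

By Bayes' theorem, P(k | x) = P(Z=k) f_k(x) / Σ_j P(Z=j) f_j(x).
Since both observations come from the same component, the likelihood for component k is f_k(x₁)·f_k(x₂).
  p_1 = [P(model | comp) = 0.25] × [0.25] = 0.0625
  p_2 = [P(model | comp) = 0.36] × [0.36] = 0.1296
Unnormalised posteriors:
  P(Z=1)·p_1 = 0.60 × 0.0625 = 0.0375
  P(Z=2)·p_2 = 0.40 × 0.1296 = 0.05184
Sum: 0.0375 + 0.05184 = 0.08934
P(Topic 1 | x₁, x₂) = 0.0375 / 0.08934 ≈ 0.420

0.420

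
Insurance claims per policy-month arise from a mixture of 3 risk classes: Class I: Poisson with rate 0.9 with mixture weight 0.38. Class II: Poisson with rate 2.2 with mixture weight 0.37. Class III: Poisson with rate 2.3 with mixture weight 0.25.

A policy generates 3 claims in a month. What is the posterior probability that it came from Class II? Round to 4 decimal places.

The responsibility of component k is π_k f_k(x) divided by Σ_j π_j f_j(x).
Poisson probabilities:
  f_I = e^(−0.9)·0.9^3/3! = 0.0493982
  f_II = e^(−2.2)·2.2^3/3! = 0.196639
  f_III = e^(−2.3)·2.3^3/3! = 0.203308
Weight by the priors:
  π_I·f_I = 0.38 × 0.0493982 = 0.0187713
  π_II·f_II = 0.37 × 0.196639 = 0.0727563
  π_III·f_III = 0.25 × 0.203308 = 0.0508271
Evidence: 0.0187713 + 0.0727563 + 0.0508271 = 0.142355
P(Class II | data) ≈ 0.5111

0.5111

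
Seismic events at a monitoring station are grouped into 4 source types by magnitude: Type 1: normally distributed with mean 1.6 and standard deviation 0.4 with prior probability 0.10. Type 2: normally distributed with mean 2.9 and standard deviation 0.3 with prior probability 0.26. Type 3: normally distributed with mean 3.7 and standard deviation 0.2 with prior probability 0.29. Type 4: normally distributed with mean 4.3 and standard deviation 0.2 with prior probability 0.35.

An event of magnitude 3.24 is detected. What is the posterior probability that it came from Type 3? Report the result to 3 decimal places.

0.184

Apply Bayes' rule: the posterior for each component is proportional to its prior times its likelihood at x.
Normal densities:
  L_1 = (1/(0.4·√(2π)))·exp(−(3.24−1.6)²/(2·0.4²)) = 0.997356·exp(-8.40500) = 0.000223154
  L_2 = (1/(0.3·√(2π)))·exp(−(3.24−2.9)²/(2·0.3²)) = 1.329808·exp(-0.64222) = 0.699641
  L_3 = (1/(0.2·√(2π)))·exp(−(3.24−3.7)²/(2·0.2²)) = 1.994711·exp(-2.64500) = 0.141635
  L_4 = (1/(0.2·√(2π)))·exp(−(3.24−4.3)²/(2·0.2²)) = 1.994711·exp(-14.04500) = 1.58567e-06
Multiply by the mixture weights:
  w_1·L_1 = 0.10 × 0.000223154 = 2.23154e-05
  w_2·L_2 = 0.26 × 0.699641 = 0.181907
  w_3·L_3 = 0.29 × 0.141635 = 0.0410742
  w_4·L_4 = 0.35 × 1.58567e-06 = 5.54986e-07
Normaliser: 2.23154e-05 + 0.181907 + 0.0410742 + 5.54986e-07 = 0.223004
Responsibility of Type 3: 0.0410742 / 0.223004 ≈ 0.184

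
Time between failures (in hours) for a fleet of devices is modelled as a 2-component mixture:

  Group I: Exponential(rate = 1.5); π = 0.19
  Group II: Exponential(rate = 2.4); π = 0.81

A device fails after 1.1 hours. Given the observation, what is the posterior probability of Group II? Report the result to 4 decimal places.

Apply Bayes' rule: the posterior for each component is proportional to its prior times its likelihood at x.
Component likelihoods at x = 1.1 hours:
  f_I = 0.288075
  f_II = 0.171267
Prior × likelihood for each component:
  π_I·f_I = 0.19 × 0.288075 = 0.0547342
  π_II·f_II = 0.81 × 0.171267 = 0.138726
Sum: 0.0547342 + 0.138726 = 0.193461
P(Group II | data) ≈ 0.7171

0.7171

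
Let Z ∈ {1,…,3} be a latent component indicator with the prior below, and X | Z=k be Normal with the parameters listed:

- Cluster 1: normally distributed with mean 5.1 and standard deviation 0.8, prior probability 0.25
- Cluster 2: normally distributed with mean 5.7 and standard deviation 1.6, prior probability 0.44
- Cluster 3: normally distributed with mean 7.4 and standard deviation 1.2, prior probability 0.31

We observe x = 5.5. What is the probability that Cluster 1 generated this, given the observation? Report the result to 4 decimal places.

The responsibility of component k is w_k f_k(x) divided by Σ_j w_j f_j(x).
Normal densities:
  p_1 = 0.440082
  p_2 = 0.247399
  p_3 = 0.0949189
Weight by the priors:
  w_1·p_1 = 0.25 × 0.440082 = 0.11002
  w_2·p_2 = 0.44 × 0.247399 = 0.108855
  w_3·p_3 = 0.31 × 0.0949189 = 0.0294249
Normaliser: 0.11002 + 0.108855 + 0.0294249 = 0.248301
P(Cluster 1 | data) = 0.11002 / 0.248301 ≈ 0.4431

0.4431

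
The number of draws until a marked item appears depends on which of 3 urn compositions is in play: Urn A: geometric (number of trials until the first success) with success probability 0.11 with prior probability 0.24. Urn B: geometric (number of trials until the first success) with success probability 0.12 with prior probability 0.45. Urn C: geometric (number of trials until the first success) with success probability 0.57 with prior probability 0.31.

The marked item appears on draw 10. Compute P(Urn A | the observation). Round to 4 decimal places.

Posterior ∝ prior × likelihood, so P(k | x) ∝ π_k f_k(x); normalise over all components.
Geometric probabilities:
  p_A = 0.11·(1−0.11)^9 = 0.11·0.350356 = 0.0385392
  p_B = 0.12·(1−0.12)^9 = 0.12·0.316478 = 0.0379774
  p_C = 0.57·(1−0.57)^9 = 0.57·0.000502593 = 0.000286478
Multiply by the mixture weights:
  π_A·p_A = 0.24 × 0.0385392 = 0.00924941
  π_B·p_B = 0.45 × 0.0379774 = 0.0170898
  π_C·p_C = 0.31 × 0.000286478 = 8.88081e-05
Marginal: 0.00924941 + 0.0170898 + 8.88081e-05 = 0.026428
P(Urn A | 10) = 0.00924941 / 0.026428 ≈ 0.3500

0.3500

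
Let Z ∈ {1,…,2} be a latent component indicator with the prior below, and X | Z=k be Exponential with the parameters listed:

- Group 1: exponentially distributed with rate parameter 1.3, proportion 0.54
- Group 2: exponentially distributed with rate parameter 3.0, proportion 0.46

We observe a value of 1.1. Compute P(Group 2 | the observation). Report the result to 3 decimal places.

0.233

P(component k | x) = π_k·f_k(x) / marginal(x), where marginal(x) = Σ_j π_j·f_j(x).
Evaluate each component's likelihood at the observed value:
  p_1 = 1.3·e^(−1.3·1.1) = 1.3·e^(−1.4300) = 0.311102
  p_2 = 3.0·e^(−3.0·1.1) = 3.0·e^(−3.3000) = 0.11065
Prior × likelihood for each component:
  π_1·p_1 = 0.54 × 0.311102 = 0.167995
  π_2·p_2 = 0.46 × 0.11065 = 0.0508988
Evidence: 0.167995 + 0.0508988 = 0.218894
So the posterior for Group 2 is 0.0508988 / 0.218894 ≈ 0.233.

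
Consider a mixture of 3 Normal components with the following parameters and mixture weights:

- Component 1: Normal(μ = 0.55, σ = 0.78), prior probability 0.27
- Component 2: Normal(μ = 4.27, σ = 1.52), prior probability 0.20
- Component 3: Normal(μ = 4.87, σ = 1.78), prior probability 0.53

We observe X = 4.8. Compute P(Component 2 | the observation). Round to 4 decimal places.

Apply Bayes' rule: the posterior for each component is proportional to its prior times its likelihood at x.
Normal densities:
  p_1 = (1/(0.78·√(2π)))·exp(−(4.8−0.55)²/(2·0.78²)) = 0.511464·exp(-14.84426) = 1.82824e-07
  p_2 = (1/(1.52·√(2π)))·exp(−(4.8−4.27)²/(2·1.52²)) = 0.262462·exp(-0.06079) = 0.246982
  p_3 = (1/(1.78·√(2π)))·exp(−(4.8−4.87)²/(2·1.78²)) = 0.224125·exp(-0.00077) = 0.223952
Multiply by the mixture weights:
  π_1·p_1 = 0.27 × 1.82824e-07 = 4.93625e-08
  π_2·p_2 = 0.20 × 0.246982 = 0.0493964
  π_3·p_3 = 0.53 × 0.223952 = 0.118694
Marginal: 4.93625e-08 + 0.0493964 + 0.118694 = 0.168091
P(Component 2 | x) ≈ 0.2939

0.2939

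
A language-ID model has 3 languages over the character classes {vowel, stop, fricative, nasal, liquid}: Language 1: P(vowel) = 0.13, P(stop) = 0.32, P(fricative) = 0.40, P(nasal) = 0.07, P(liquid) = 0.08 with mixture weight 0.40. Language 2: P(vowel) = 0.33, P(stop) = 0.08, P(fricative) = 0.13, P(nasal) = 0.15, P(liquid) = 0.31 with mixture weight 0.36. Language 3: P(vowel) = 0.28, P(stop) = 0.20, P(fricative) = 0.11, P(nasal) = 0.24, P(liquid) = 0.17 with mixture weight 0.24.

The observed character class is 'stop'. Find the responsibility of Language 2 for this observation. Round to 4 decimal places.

By Bayes' theorem, P(k | x) = P(Z=k) f_k(x) / Σ_j P(Z=j) f_j(x).
Categorical probabilities:
  L_1 = P(stop | comp) = 0.32
  L_2 = P(stop | comp) = 0.08
  L_3 = P(stop | comp) = 0.20
Prior × likelihood for each component:
  P(Z=1)·L_1 = 0.40 × 0.32 = 0.128
  P(Z=2)·L_2 = 0.36 × 0.08 = 0.0288
  P(Z=3)·L_3 = 0.24 × 0.2 = 0.048
Sum: 0.128 + 0.0288 + 0.048 = 0.2048
P(Language 2 | 'stop') ≈ 0.1406

0.1406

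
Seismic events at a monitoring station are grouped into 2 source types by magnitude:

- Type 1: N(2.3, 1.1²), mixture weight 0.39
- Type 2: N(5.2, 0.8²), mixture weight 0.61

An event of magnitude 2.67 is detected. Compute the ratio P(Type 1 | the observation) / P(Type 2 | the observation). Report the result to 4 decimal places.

65.2592

Since P(k|x) ∝ w_k f_k(x), the posterior odds are w_i f_i(x) / (w_j f_j(x)).
Component likelihoods at x = 2.67:
  p_1 = 0.342728
  p_2 = 0.0033577
Odds = (0.39/0.61) × (0.342728/0.0033577) = 0.639344 × 102.072 ≈ 65.2592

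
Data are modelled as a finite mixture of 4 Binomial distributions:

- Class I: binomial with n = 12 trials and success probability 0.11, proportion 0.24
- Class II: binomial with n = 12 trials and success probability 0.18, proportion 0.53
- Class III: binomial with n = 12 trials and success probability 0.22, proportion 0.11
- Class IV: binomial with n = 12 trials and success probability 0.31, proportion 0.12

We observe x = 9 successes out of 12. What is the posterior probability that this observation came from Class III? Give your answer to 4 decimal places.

The responsibility of component k is π_k f_k(x) divided by Σ_j π_j f_j(x).
Component likelihoods at x = 9 successes out of 12:
  p_I = C(12,9)·0.11^9·0.89^3 = 220·2.35795e-09·0.704969 = 3.65702e-07
  p_II = C(12,9)·0.18^9·0.82^3 = 220·1.98359e-07·0.551368 = 2.40612e-05
  p_III = C(12,9)·0.22^9·0.78^3 = 220·1.20727e-06·0.474552 = 0.000126041
  p_IV = C(12,9)·0.31^9·0.69^3 = 220·2.64396e-05·0.328509 = 0.00191084
Unnormalised posteriors:
  π_I·p_I = 0.24 × 3.65702e-07 = 8.77684e-08
  π_II·p_II = 0.53 × 2.40612e-05 = 1.27524e-05
  π_III·p_III = 0.11 × 0.000126041 = 1.38645e-05
  π_IV·p_IV = 0.12 × 0.00191084 = 0.000229301
Evidence: 8.77684e-08 + 1.27524e-05 + 1.38645e-05 + 0.000229301 = 0.000256006
Responsibility of Class III: 1.38645e-05 / 0.000256006 ≈ 0.0542

0.0542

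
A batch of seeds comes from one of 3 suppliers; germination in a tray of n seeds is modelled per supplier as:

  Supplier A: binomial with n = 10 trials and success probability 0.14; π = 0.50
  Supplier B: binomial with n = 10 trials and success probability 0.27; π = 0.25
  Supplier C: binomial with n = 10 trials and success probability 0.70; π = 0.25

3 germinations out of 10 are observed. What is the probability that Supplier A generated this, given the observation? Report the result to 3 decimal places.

0.459

Posterior ∝ prior × likelihood, so P(k | x) ∝ π_k f_k(x); normalise over all components.
Evaluate each component's likelihood at the observed value:
  p_A = C(10,3)·0.14^3·0.86^7 = 120·0.002744·0.347928 = 0.114566
  p_B = C(10,3)·0.27^3·0.73^7 = 120·0.019683·0.110474 = 0.260935
  p_C = C(10,3)·0.70^3·0.30^7 = 120·0.343·0.0002187 = 0.00900169
Weight by the priors:
  π_A·p_A = 0.50 × 0.114566 = 0.0572828
  π_B·p_B = 0.25 × 0.260935 = 0.0652338
  π_C·p_C = 0.25 × 0.00900169 = 0.00225042
Denominator: 0.0572828 + 0.0652338 + 0.00225042 = 0.124767
Responsibility of Supplier A: 0.0572828 / 0.124767 ≈ 0.459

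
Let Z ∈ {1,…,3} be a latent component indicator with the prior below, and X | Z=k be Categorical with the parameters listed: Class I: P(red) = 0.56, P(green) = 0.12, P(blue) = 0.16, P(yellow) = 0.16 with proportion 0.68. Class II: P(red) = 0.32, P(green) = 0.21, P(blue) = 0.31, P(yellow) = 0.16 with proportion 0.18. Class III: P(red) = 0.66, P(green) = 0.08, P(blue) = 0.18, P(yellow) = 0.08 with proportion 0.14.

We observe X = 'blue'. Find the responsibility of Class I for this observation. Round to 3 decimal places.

0.573

Posterior ∝ prior × likelihood, so P(k | x) ∝ w_k f_k(x); normalise over all components.
Evaluate each component's likelihood at the observed value:
  f_I = P(blue | comp) = 0.16
  f_II = P(blue | comp) = 0.31
  f_III = P(blue | comp) = 0.18
Multiply by the mixture weights:
  w_I·f_I = 0.68 × 0.16 = 0.1088
  w_II·f_II = 0.18 × 0.31 = 0.0558
  w_III·f_III = 0.14 × 0.18 = 0.0252
Denominator: 0.1088 + 0.0558 + 0.0252 = 0.1898
So the posterior for Class I is 0.1088 / 0.1898 ≈ 0.573.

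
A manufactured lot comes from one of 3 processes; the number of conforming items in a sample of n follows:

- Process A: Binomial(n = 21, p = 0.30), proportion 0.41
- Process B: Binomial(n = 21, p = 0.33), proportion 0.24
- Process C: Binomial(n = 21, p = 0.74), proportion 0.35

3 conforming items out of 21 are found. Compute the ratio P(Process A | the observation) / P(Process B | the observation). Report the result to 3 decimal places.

2.824

Posterior odds = (π_i f_i(x)) / (π_j f_j(x)); the normalising sum cancels.
Evaluate each component's likelihood at the observed value:
  L_A = 0.0584763
  L_B = 0.0353785
  L_C = 1.58879e-08
Posterior odds = (π_A·L_A) / (π_B·L_B) = (0.41·0.0584763) / (0.24·0.0353785) = 0.0239753 / 0.00849085 ≈ 2.824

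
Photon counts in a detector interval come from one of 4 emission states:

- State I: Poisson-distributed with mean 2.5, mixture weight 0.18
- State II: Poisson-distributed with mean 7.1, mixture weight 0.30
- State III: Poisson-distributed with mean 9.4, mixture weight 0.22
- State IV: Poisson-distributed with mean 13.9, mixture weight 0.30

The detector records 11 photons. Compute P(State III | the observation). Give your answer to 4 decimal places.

0.3648

By Bayes' theorem, P(k | x) = w_k f_k(x) / Σ_j w_j f_j(x).
Poisson probabilities:
  L_I = e^(−2.5)·2.5^11/11! = 4.90285e-05
  L_II = e^(−7.1)·7.1^11/11! = 0.0477744
  L_III = e^(−9.4)·9.4^11/11! = 0.104926
  L_IV = e^(−13.9)·13.9^11/11! = 0.0861616
Unnormalised posteriors:
  w_I·L_I = 0.18 × 4.90285e-05 = 8.82512e-06
  w_II·L_II = 0.30 × 0.0477744 = 0.0143323
  w_III·L_III = 0.22 × 0.104926 = 0.0230837
  w_IV·L_IV = 0.30 × 0.0861616 = 0.0258485
Evidence: 8.82512e-06 + 0.0143323 + 0.0230837 + 0.0258485 = 0.0632733
Responsibility of State III: 0.0230837 / 0.0632733 ≈ 0.3648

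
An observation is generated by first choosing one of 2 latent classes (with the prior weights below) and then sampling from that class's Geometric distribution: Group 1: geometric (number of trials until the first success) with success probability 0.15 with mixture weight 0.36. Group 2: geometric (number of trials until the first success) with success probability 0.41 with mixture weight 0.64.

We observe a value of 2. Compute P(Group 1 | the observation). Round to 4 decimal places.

0.2287

Posterior ∝ prior × likelihood, so P(k | x) ∝ π_k f_k(x); normalise over all components.
Component likelihoods at x = 2:
  p_1 = 0.15·(1−0.15)^1 = 0.15·0.85 = 0.1275
  p_2 = 0.41·(1−0.41)^1 = 0.41·0.59 = 0.2419
Weight by the priors:
  π_1·p_1 = 0.36 × 0.1275 = 0.0459
  π_2·p_2 = 0.64 × 0.2419 = 0.154816
Denominator: 0.0459 + 0.154816 = 0.200716
P(Group 1 | 2) ≈ 0.2287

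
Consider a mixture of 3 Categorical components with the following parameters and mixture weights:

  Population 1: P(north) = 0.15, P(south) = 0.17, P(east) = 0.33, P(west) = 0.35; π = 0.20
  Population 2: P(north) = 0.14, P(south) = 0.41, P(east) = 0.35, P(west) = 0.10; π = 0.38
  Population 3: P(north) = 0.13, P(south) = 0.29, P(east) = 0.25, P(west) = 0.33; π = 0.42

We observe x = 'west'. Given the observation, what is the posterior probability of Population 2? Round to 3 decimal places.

Apply Bayes' rule: the posterior for each component is proportional to its prior times its likelihood at x.
Evaluate each component's likelihood at the observed value:
  p_1 = P(west | comp) = 0.35
  p_2 = P(west | comp) = 0.10
  p_3 = P(west | comp) = 0.33
Multiply by the mixture weights:
  π_1·p_1 = 0.20 × 0.35 = 0.07
  π_2·p_2 = 0.38 × 0.1 = 0.038
  π_3·p_3 = 0.42 × 0.33 = 0.1386
Sum: 0.07 + 0.038 + 0.1386 = 0.2466
So the posterior for Population 2 is 0.038 / 0.2466 ≈ 0.154.

0.154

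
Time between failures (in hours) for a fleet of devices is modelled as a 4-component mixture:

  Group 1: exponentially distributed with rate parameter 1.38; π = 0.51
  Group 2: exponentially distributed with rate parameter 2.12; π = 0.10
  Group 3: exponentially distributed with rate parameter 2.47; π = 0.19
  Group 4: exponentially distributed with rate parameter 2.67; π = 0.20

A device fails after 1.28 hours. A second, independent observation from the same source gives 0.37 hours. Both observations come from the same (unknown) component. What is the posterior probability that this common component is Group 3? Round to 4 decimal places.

0.1310

By Bayes' theorem, P(k | x) = π_k f_k(x) / Σ_j π_j f_j(x).
Since both observations come from the same component, the likelihood for component k is f_k(x₁)·f_k(x₂).
  f_1 = [0.235907] × [0.828187] = 0.195375
  f_2 = [0.140551] × [0.967554] = 0.135991
  f_3 = [0.104624] × [0.990365] = 0.103616
  f_4 = [0.0875521] × [0.994195] = 0.0870439
Unnormalised posteriors:
  π_1·f_1 = 0.51 × 0.195375 = 0.0996414
  π_2·f_2 = 0.10 × 0.135991 = 0.0135991
  π_3·f_3 = 0.19 × 0.103616 = 0.019687
  π_4·f_4 = 0.20 × 0.0870439 = 0.0174088
Evidence: 0.0996414 + 0.0135991 + 0.019687 + 0.0174088 = 0.150336
So the posterior for Group 3 is 0.019687 / 0.150336 ≈ 0.1310.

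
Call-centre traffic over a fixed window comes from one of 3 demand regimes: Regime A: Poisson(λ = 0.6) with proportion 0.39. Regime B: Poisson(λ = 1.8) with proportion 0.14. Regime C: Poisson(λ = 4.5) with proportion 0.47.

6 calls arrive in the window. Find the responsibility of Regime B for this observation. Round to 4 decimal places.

The responsibility of component k is w_k f_k(x) divided by Σ_j w_j f_j(x).
Evaluate each component's likelihood at the observed value:
  f_A = e^(−0.6)·0.6^6/6! = 3.5563e-05
  f_B = e^(−1.8)·1.8^6/6! = 0.00780859
  f_C = e^(−4.5)·4.5^6/6! = 0.12812
Prior × likelihood for each component:
  w_A·f_A = 0.39 × 3.5563e-05 = 1.38696e-05
  w_B·f_B = 0.14 × 0.00780859 = 0.0010932
  w_C·f_C = 0.47 × 0.12812 = 0.0602165
Normaliser: 1.38696e-05 + 0.0010932 + 0.0602165 = 0.0613235
So the posterior for Regime B is 0.0010932 / 0.0613235 ≈ 0.0178.

0.0178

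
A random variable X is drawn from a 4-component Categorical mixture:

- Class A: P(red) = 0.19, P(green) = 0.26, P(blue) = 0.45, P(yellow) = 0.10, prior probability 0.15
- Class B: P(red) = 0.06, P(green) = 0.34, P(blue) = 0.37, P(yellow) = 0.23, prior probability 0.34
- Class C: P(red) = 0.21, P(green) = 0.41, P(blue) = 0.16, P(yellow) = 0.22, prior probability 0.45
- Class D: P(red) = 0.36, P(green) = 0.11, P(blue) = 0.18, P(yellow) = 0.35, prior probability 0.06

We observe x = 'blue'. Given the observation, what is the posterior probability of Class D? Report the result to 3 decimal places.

0.039

Posterior ∝ prior × likelihood, so P(k | x) ∝ w_k f_k(x); normalise over all components.
Evaluate each component's likelihood at the observed value:
  L_A = P(blue | comp) = 0.45
  L_B = P(blue | comp) = 0.37
  L_C = P(blue | comp) = 0.16
  L_D = P(blue | comp) = 0.18
Prior × likelihood for each component:
  w_A·L_A = 0.15 × 0.45 = 0.0675
  w_B·L_B = 0.34 × 0.37 = 0.1258
  w_C·L_C = 0.45 × 0.16 = 0.072
  w_D·L_D = 0.06 × 0.18 = 0.0108
Denominator: 0.0675 + 0.1258 + 0.072 + 0.0108 = 0.2761
P(Class D | data) = 0.0108 / 0.2761 ≈ 0.039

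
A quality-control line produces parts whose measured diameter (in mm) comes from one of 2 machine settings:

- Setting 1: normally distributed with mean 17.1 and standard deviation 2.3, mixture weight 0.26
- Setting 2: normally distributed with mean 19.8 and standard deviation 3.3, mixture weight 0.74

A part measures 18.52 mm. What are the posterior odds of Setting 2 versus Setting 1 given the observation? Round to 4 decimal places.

Since P(k|x) ∝ π_k f_k(x), the posterior odds are π_i f_i(x) / (π_j f_j(x)).
Component likelihoods at x = 18.52 mm:
  L_1 = (1/(2.3·√(2π)))·exp(−(18.52−17.1)²/(2·2.3²)) = 0.173453·exp(-0.19059) = 0.143355
  L_2 = (1/(3.3·√(2π)))·exp(−(18.52−19.8)²/(2·3.3²)) = 0.120892·exp(-0.07522) = 0.112131
Odds = (0.74/0.26) × (0.112131/0.143355) = 2.84615 × 0.782194 ≈ 2.2262

2.2262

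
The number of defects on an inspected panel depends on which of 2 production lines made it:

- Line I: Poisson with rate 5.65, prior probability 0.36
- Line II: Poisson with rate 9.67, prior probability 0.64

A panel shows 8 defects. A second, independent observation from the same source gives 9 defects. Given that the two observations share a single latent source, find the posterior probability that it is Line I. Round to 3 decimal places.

Apply Bayes' rule: the posterior for each component is proportional to its prior times its likelihood at x.
Since both observations come from the same component, the likelihood for component k is f_k(x₁)·f_k(x₂).
  L_I = [0.0905948] × [0.0568734] = 0.00515243
  L_II = [0.119747] × [0.128661] = 0.0154068
Prior × likelihood for each component:
  P(Z=I)·L_I = 0.36 × 0.00515243 = 0.00185488
  P(Z=II)·L_II = 0.64 × 0.0154068 = 0.00986032
Evidence: 0.00185488 + 0.00986032 = 0.0117152
P(Line I | x₁, x₂) = 0.00185488 / 0.0117152 ≈ 0.158

0.158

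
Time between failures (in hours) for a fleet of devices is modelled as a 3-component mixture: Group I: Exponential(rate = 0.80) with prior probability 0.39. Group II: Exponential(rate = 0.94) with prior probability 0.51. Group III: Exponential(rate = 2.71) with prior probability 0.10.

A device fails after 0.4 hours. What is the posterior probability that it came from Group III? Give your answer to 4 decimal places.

By Bayes' theorem, P(k | x) = π_k f_k(x) / Σ_j π_j f_j(x).
Evaluate each component's likelihood at the observed value:
  f_I = 0.80·e^(−0.80·0.4) = 0.80·e^(−0.3200) = 0.580919
  f_II = 0.94·e^(−0.94·0.4) = 0.94·e^(−0.3760) = 0.645406
  f_III = 2.71·e^(−2.71·0.4) = 2.71·e^(−1.0840) = 0.91663
Prior × likelihood for each component:
  π_I·f_I = 0.39 × 0.580919 = 0.226558
  π_II·f_II = 0.51 × 0.645406 = 0.329157
  π_III·f_III = 0.10 × 0.91663 = 0.091663
Normaliser: 0.226558 + 0.329157 + 0.091663 = 0.647379
Responsibility of Group III: 0.091663 / 0.647379 ≈ 0.1416

0.1416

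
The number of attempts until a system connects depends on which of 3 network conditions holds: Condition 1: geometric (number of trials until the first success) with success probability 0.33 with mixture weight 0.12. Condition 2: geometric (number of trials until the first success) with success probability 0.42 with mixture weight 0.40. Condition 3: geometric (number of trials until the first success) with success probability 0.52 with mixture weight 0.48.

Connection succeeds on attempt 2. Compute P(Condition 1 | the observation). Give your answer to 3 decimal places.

Posterior ∝ prior × likelihood, so P(k | x) ∝ w_k f_k(x); normalise over all components.
Evaluate each component's likelihood at the observed value:
  L_1 = 0.2211
  L_2 = 0.2436
  L_3 = 0.2496
Weight by the priors:
  w_1·L_1 = 0.12 × 0.2211 = 0.026532
  w_2·L_2 = 0.40 × 0.2436 = 0.09744
  w_3·L_3 = 0.48 × 0.2496 = 0.119808
Marginal: 0.026532 + 0.09744 + 0.119808 = 0.24378
P(Condition 1 | data) ≈ 0.109

0.109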